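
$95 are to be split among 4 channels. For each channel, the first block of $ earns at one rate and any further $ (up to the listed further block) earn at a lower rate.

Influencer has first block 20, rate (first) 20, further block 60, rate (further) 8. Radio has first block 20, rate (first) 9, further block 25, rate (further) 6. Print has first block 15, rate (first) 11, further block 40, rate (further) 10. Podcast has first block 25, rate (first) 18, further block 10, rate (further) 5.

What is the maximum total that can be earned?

Rank every tier by rate: Influencer/T1 20 > Podcast/T1 18 > Print/T1 11 > Print/T2 10 > Radio/T1 9 > Influencer/T2 8 > Radio/T2 6 > Podcast/T2 5.
Influencer/T1 (20): +20 → 75 left.
Fill Podcast T1 block (25 at 18) → 50 left.
Print/T1 (11): +15 → 35 left.
Print/T2: +35 of 40 at 10; pool empty.
Total = 20×20 + 18×25 + 11×15 + 10×35 = 1365.

1365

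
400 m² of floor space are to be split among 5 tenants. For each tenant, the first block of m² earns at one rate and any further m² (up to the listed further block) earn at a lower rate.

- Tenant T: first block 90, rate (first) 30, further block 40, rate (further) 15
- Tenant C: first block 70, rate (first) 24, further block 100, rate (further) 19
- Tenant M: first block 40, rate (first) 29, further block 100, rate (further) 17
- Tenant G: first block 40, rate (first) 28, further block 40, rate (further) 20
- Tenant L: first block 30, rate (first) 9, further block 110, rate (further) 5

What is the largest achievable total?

9700

Treat each block as its own option and order by rate: Tenant T/tier1 30 > Tenant M/tier1 29 > Tenant G/tier1 28 > Tenant C/tier1 24 > Tenant G/tier2 20 > Tenant C/tier2 19 > Tenant M/tier2 17 > Tenant T/tier2 15 > Tenant L/tier1 9 > Tenant L/tier2 5.
Fill Tenant T tier1 block (90 at 30) ; 310 left.
Tenant M/tier1 (29): +40 ; 270 left.
Tenant G tier1 at 28: fill all 40 ; 230 left.
Tenant C tier1 at 24: fill all 70 ; 160 left.
Tenant G/tier2 (20): +40 ; 120 left.
Tenant C/tier2 (19): +100 ; 20 left.
20 remain; put them into Tenant M tier2 at 17.
Total = 30×90 + 29×40 + 28×40 + 24×70 + 20×40 + 19×100 + 17×20 = 9700.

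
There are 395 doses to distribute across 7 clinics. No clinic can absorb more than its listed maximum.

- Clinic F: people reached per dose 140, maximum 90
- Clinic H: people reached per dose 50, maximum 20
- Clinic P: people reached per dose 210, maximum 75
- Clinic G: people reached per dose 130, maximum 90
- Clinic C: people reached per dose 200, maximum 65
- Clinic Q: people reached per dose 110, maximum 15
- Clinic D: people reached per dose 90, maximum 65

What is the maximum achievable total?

60100

Order the clinics by people reached per dose: Clinic P 210 > Clinic C 200 > Clinic F 140 > Clinic G 130 > Clinic Q 110 > Clinic D 90 > Clinic H 50.
Give Clinic P 75 to hit its cap of 75 → 320 left.
Clinic C takes 65 to reach its cap of 65 → 255 left.
Give Clinic F 90 to hit its cap of 90 → 165 left.
Clinic G takes 90 to reach its cap of 90 → 75 left.
Clinic Q takes 15 to reach its cap of 15 → 60 left.
Clinic D: +60 (room for 65) → 60. Pool exhausted.
Total = 140×90 + 210×75 + 130×90 + 200×65 + 110×15 + 90×60 = 60100.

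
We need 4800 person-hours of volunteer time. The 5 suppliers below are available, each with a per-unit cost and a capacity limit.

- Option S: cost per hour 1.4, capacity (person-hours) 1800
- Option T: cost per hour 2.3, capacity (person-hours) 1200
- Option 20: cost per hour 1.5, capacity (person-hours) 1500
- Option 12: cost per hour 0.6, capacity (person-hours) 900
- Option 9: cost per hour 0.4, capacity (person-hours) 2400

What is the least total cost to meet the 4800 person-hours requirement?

Cheapest first:
Take 2400 from Option 9 at 0.4 ; need 2400 more.
Option 12 (0.6): use full 900 ; 1500 person-hours to go.
Take 1500 from Option S at 1.4 to finish.
Option 20, Option T: unused.
Cost = 2400×0.4 + 900×0.6 + 1500×1.4 = 3600.

3600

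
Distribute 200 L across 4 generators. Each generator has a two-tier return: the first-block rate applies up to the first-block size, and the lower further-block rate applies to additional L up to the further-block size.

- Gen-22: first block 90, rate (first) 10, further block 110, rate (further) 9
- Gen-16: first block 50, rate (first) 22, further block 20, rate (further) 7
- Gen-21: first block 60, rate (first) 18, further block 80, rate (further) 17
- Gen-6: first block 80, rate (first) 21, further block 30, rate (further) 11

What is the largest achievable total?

4030

Treat each block as its own option and order by rate: Gen-16/first 22 > Gen-6/first 21 > Gen-21/first 18 > Gen-21/second 17 > Gen-6/second 11 > Gen-22/first 10 > Gen-22/second 9 > Gen-16/second 7.
Gen-16/first (22): +50 ; 150 left.
Gen-6/first (21): +80 ; 70 left.
Fill Gen-21 first block (60 at 18) ; 10 left.
Gen-21/second: +10 of 80 at 17; pool empty.
Total = 22×50 + 21×80 + 18×60 + 17×10 = 4030.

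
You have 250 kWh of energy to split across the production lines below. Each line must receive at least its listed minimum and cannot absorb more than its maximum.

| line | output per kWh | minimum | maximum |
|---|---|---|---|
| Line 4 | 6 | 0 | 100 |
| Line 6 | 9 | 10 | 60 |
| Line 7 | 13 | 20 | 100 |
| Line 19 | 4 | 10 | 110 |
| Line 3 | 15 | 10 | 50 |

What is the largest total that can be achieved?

2810

Meeting every minimum uses 0+10+20+10+10 = 50 kWh, leaving 200.
Rank by output per kWh: Line 3 15 > Line 7 13 > Line 6 9 > Line 4 6 > Line 19 4.
Line 3: +40 to 50 (cap) → 160 left.
Line 7: +80 to 100 (cap) → 80 left.
Line 6: +50 to 60 (cap) → 30 left.
Only 30 left; Line 4 takes them to reach 30.
Total = 6×30 + 9×60 + 13×100 + 4×10 + 15×50 = 2810.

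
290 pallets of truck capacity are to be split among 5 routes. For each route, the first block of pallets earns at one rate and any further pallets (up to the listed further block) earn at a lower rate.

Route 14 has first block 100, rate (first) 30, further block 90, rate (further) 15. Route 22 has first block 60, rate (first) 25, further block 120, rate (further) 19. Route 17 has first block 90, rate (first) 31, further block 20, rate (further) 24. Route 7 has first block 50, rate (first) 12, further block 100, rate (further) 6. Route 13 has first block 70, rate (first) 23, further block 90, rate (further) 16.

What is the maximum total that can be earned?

Order all 10 blocks by rate: Route 17/T1 31 > Route 14/T1 30 > Route 22/T1 25 > Route 17/T2 24 > Route 13/T1 23 > Route 22/T2 19 > Route 13/T2 16 > Route 14/T2 15 > Route 7/T1 12 > Route 7/T2 6.
Route 17 T1 at 31: fill all 90 ; 200 left.
Route 14/T1 (30): +100 ; 100 left.
Route 22 T1 at 25: fill all 60 ; 40 left.
Route 17/T2 (24): +20 ; 20 left.
20 remain; put them into Route 13 T1 at 23.
Total = 31×90 + 30×100 + 25×60 + 24×20 + 23×20 = 8230.

8230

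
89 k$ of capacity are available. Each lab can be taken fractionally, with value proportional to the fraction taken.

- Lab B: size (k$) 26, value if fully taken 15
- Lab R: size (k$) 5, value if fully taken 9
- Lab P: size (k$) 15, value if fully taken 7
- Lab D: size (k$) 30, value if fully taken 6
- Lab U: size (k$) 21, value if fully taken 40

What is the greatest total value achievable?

Rank by value-to-size ratio: Lab U 40/21≈1.9, Lab R 9/5≈1.8, Lab B 15/26≈0.577, Lab P 7/15≈0.467, Lab D 6/30≈0.2.
All 21 k$ of Lab U fit (value 40) — 68 remain.
Take all of Lab R (5 k$, value 9) — 63 k$ left.
Take all of Lab B (26 k$, value 15) — 37 k$ left.
All 15 k$ of Lab P fit (value 7) — 22 remain.
Only 22 k$ remain; take 22/30 of Lab D for value 6×22/30 = 4.4.
Total value = 75.4.

75.4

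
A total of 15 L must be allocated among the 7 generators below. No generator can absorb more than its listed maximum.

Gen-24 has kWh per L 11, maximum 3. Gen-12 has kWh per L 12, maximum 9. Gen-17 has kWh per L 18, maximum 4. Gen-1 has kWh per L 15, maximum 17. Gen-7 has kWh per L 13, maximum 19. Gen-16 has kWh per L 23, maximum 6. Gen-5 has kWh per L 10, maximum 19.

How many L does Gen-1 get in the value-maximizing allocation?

5

Order the generators by kWh per L: Gen-16 23 > Gen-17 18 > Gen-1 15 > Gen-7 13 > Gen-12 12 > Gen-24 11 > Gen-5 10.
Give Gen-16 6 to hit its cap of 6 ; 9 left.
Gen-17: +4 to 4 (cap) ; 5 left.
Only 5 left; Gen-1 takes them to reach 5.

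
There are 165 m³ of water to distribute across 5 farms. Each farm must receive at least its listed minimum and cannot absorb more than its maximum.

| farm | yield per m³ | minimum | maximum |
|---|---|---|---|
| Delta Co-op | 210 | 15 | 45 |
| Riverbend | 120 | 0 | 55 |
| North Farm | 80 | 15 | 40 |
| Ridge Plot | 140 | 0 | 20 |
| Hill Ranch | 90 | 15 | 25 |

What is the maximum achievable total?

22700

Meeting every minimum uses 15+0+15+0+15 = 45 m³, leaving 120.
Highest yield per m³ first: Delta Co-op 210 > Ridge Plot 140 > Riverbend 120 > Hill Ranch 90 > North Farm 80.
Give Delta Co-op 30 more to hit its cap of 45 → 90 left.
Give Ridge Plot 20 more to hit its cap of 20 → 70 left.
Riverbend: +55 to 55 (cap) → 15 left.
Hill Ranch takes 10 more to reach its cap of 25 → 5 left.
North Farm has room for 25 more but only 5 remain, so it gets 20.
Total = 210×45 + 120×55 + 80×20 + 140×20 + 90×25 = 22700.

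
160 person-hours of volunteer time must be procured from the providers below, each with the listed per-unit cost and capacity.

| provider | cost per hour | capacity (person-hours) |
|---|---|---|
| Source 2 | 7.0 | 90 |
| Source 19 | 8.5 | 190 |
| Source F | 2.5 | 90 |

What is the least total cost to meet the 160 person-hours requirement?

Cheapest first:
Source F (2.5): use full 90 → 70 person-hours to go.
Source 2 (7.0): take the remaining 70 → done.
Source 19: unused.
Cost = 90×2.5 + 70×7.0 = 715.

715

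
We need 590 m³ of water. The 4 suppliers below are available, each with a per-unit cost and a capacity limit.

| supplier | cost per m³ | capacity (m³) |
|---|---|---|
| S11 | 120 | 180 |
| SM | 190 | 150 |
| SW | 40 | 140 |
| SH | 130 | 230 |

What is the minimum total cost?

Cheapest first:
SW at 40: take all 140 m³ — 450 still needed.
S11 (120): use full 180 — 270 m³ to go.
Take 230 from SH at 130 — need 40 more.
SM at 190: take 40 of its 150 — requirement met.
Cost = 140×40 + 180×120 + 230×130 + 40×190 = 64700.

64700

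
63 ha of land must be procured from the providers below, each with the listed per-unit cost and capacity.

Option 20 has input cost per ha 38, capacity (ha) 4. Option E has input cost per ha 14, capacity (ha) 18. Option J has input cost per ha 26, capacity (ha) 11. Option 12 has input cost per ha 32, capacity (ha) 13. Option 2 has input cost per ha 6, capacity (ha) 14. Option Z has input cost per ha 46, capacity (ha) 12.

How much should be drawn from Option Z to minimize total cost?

3

Fill from the cheapest provider first.
Option 2 at 6: take all 14 ha → 49 still needed.
Option E at 14: take all 18 ha → 31 still needed.
Option J (26): use full 11 → 20 ha to go.
Take 13 from Option 12 at 32 → need 7 more.
Take 4 from Option 20 at 38 → need 3 more.
Option Z at 46: take 3 of its 12 → requirement met.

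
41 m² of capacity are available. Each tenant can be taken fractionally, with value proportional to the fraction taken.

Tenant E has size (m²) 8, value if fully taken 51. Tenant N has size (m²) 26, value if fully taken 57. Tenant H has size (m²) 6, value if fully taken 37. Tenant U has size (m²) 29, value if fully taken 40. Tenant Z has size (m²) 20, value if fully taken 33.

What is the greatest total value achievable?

Rank by value-to-size ratio: Tenant E 51/8≈6.38, Tenant H 37/6≈6.17, Tenant N 57/26≈2.19, Tenant Z 33/20≈1.65, Tenant U 40/29≈1.38.
All 8 m² of Tenant E fit (value 51) → 33 remain.
Tenant H: take in full, 6 m² for value 37 → 27 left.
All 26 m² of Tenant N fit (value 57) → 1 remain.
Fill the last 1 m² with part of Tenant Z: 1/20 of it earns 1.65.
Total value = 146.65.

146.65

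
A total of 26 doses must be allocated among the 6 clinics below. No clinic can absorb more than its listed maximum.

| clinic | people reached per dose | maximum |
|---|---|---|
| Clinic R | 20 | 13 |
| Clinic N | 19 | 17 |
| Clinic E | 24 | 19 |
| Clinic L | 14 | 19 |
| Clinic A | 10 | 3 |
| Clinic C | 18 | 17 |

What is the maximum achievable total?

Order the clinics by people reached per dose: Clinic E 24 > Clinic R 20 > Clinic N 19 > Clinic C 18 > Clinic L 14 > Clinic A 10.
Clinic E: +19 to 19 (cap) — 7 left.
Clinic R: +7 (room for 13) → 7. Pool exhausted.
Total = 20×7 + 24×19 = 596.

596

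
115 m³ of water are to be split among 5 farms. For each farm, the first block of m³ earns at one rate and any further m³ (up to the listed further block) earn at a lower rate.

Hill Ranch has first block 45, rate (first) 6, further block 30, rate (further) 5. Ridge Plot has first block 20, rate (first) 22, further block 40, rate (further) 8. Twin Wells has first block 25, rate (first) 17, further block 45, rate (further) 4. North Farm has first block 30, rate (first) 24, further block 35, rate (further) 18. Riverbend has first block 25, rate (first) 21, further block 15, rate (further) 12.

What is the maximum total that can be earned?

2400

Order all 10 blocks by rate: North Farm/first 24 > Ridge Plot/first 22 > Riverbend/first 21 > North Farm/second 18 > Twin Wells/first 17 > Riverbend/second 12 > Ridge Plot/second 8 > Hill Ranch/first 6 > Hill Ranch/second 5 > Twin Wells/second 4.
North Farm/first (24): +30 — 85 left.
Ridge Plot/first (22): +20 — 65 left.
Riverbend first at 21: fill all 25 — 40 left.
North Farm/second (18): +35 — 5 left.
Twin Wells first at 17: only 5 left, fill 5.
Total = 24×30 + 22×20 + 21×25 + 18×35 + 17×5 = 2400.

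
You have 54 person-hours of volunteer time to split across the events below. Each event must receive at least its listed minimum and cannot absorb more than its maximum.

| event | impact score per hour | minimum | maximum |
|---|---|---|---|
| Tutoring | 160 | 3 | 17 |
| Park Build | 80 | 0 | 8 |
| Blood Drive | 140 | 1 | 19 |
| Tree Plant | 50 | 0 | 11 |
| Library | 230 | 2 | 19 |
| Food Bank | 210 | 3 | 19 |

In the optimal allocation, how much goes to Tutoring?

15

Meeting every minimum uses 3+0+1+0+2+3 = 9 person-hours, leaving 45.
Highest impact score per hour first: Library 230 > Food Bank 210 > Tutoring 160 > Blood Drive 140 > Park Build 80 > Tree Plant 50.
Library: +17 to 19 (cap) — 28 left.
Food Bank takes 16 more to reach its cap of 19 — 12 left.
Only 12 left; Tutoring takes them to reach 15.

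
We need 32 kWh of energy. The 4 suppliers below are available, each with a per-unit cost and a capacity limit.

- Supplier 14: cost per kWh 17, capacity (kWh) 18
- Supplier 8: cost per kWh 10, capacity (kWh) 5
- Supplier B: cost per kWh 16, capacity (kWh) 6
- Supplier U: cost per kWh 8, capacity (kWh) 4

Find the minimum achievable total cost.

Cheapest first:
Supplier U at 8: take all 4 kWh — 28 still needed.
Supplier 8 at 10: take all 5 kWh — 23 still needed.
Take 6 from Supplier B at 16 — need 17 more.
Supplier 14 (17): take the remaining 17 — done.
Cost = 4×8 + 5×10 + 6×16 + 17×17 = 467.

467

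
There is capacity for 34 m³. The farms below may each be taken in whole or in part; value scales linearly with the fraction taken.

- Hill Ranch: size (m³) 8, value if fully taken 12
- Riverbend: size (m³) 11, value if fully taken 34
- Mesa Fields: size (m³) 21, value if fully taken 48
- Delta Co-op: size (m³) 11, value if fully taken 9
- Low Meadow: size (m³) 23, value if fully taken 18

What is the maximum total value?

Best value per unit of size first: Riverbend 34/11≈3.09, Mesa Fields 48/21≈2.29, Hill Ranch 12/8≈1.5, Delta Co-op 9/11≈0.818, Low Meadow 18/23≈0.783.
Take all of Riverbend (11 m³, value 34) → 23 m³ left.
All 21 m³ of Mesa Fields fit (value 48) → 2 remain.
Fill the last 2 m³ with part of Hill Ranch: 2/8 of it earns 3.
Total value = 85.

85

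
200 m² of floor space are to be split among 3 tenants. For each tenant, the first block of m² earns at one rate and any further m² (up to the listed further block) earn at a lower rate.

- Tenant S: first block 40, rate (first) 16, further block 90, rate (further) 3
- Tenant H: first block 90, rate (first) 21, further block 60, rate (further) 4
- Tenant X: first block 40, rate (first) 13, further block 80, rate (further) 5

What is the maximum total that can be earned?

3200

Order all 6 blocks by rate: Tenant H/T1 21 > Tenant S/T1 16 > Tenant X/T1 13 > Tenant X/T2 5 > Tenant H/T2 4 > Tenant S/T2 3.
Fill Tenant H T1 block (90 at 21) ; 110 left.
Tenant S/T1 (16): +40 ; 70 left.
Fill Tenant X T1 block (40 at 13) ; 30 left.
30 remain; put them into Tenant X T2 at 5.
Total = 21×90 + 16×40 + 13×40 + 5×30 = 3200.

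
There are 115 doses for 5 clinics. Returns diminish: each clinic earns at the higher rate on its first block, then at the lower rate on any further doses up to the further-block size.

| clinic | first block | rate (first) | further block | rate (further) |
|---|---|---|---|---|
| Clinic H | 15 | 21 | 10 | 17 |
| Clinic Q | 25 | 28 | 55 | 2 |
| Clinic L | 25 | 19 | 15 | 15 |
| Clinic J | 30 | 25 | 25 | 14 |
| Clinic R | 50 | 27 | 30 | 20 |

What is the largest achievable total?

Treat each block as its own option and order by rate: Clinic Q/tier1 28 > Clinic R/tier1 27 > Clinic J/tier1 25 > Clinic H/tier1 21 > Clinic R/tier2 20 > Clinic L/tier1 19 > Clinic H/tier2 17 > Clinic L/tier2 15 > Clinic J/tier2 14 > Clinic Q/tier2 2.
Fill Clinic Q tier1 block (25 at 28) — 90 left.
Clinic R tier1 at 27: fill all 50 — 40 left.
Fill Clinic J tier1 block (30 at 25) — 10 left.
Clinic H/tier1: +10 of 15 at 21; pool empty.
Total = 28×25 + 27×50 + 25×30 + 21×10 = 3010.

3010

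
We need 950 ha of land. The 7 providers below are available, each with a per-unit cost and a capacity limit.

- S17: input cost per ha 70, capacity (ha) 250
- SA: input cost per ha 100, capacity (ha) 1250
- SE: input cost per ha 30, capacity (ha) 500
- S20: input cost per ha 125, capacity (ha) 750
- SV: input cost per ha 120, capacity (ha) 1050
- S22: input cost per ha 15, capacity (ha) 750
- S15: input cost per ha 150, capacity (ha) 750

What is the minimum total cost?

17250

Cheapest first:
S22 (15): use full 750 → 200 ha to go.
SE (30): take the remaining 200 → done.
S17, SA, SV, S20, S15: unused.
Cost = 750×15 + 200×30 = 17250.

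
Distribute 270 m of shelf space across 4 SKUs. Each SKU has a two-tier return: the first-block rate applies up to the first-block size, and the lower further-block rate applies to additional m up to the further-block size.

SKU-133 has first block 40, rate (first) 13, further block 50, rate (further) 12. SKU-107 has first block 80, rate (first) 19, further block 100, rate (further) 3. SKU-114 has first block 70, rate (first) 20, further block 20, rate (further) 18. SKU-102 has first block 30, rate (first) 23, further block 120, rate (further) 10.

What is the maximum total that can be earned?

4850

Order all 8 blocks by rate: SKU-102/first 23 > SKU-114/first 20 > SKU-107/first 19 > SKU-114/second 18 > SKU-133/first 13 > SKU-133/second 12 > SKU-102/second 10 > SKU-107/second 3.
SKU-102 first at 23: fill all 30 — 240 left.
Fill SKU-114 first block (70 at 20) — 170 left.
SKU-107 first at 19: fill all 80 — 90 left.
SKU-114/second (18): +20 — 70 left.
SKU-133 first at 13: fill all 40 — 30 left.
30 remain; put them into SKU-133 second at 12.
Total = 23×30 + 20×70 + 19×80 + 18×20 + 13×40 + 12×30 = 4850.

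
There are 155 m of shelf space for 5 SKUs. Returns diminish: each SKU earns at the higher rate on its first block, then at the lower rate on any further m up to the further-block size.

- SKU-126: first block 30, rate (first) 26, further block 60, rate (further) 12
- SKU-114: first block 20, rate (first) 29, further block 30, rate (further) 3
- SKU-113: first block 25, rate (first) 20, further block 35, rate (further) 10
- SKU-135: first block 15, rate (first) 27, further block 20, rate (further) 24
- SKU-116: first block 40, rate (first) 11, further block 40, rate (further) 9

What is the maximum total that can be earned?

3285

Treat each block as its own option and order by rate: SKU-114/first 29 > SKU-135/first 27 > SKU-126/first 26 > SKU-135/second 24 > SKU-113/first 20 > SKU-126/second 12 > SKU-116/first 11 > SKU-113/second 10 > SKU-116/second 9 > SKU-114/second 3.
SKU-114/first (29): +20 → 135 left.
SKU-135 first at 27: fill all 15 → 120 left.
SKU-126/first (26): +30 → 90 left.
SKU-135 second at 24: fill all 20 → 70 left.
SKU-113 first at 20: fill all 25 → 45 left.
SKU-126/second: +45 of 60 at 12; pool empty.
Total = 29×20 + 27×15 + 26×30 + 24×20 + 20×25 + 12×45 = 3285.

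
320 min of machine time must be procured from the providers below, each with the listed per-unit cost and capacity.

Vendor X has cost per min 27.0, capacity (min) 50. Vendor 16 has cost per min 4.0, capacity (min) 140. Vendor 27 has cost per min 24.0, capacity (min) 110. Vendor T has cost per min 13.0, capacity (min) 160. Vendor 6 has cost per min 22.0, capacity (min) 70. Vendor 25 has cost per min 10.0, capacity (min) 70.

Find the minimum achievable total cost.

2690

Cheapest first:
Vendor 16 (4.0): use full 140 ; 180 min to go.
Take 70 from Vendor 25 at 10.0 ; need 110 more.
Vendor T at 13.0: take 110 of its 160 ; requirement met.
Vendor 6, Vendor 27, Vendor X: unused.
Cost = 140×4.0 + 70×10.0 + 110×13.0 = 2690.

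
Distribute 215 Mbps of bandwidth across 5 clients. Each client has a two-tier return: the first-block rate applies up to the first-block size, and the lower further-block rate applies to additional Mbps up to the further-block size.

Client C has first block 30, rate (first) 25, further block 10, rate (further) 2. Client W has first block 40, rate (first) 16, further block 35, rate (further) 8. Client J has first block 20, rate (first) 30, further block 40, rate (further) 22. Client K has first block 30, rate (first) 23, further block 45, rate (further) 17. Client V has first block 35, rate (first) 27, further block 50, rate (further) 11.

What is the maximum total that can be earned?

4870

Rank every tier by rate: Client J/T1 30 > Client V/T1 27 > Client C/T1 25 > Client K/T1 23 > Client J/T2 22 > Client K/T2 17 > Client W/T1 16 > Client V/T2 11 > Client W/T2 8 > Client C/T2 2.
Client J T1 at 30: fill all 20 → 195 left.
Client V T1 at 27: fill all 35 → 160 left.
Client C T1 at 25: fill all 30 → 130 left.
Fill Client K T1 block (30 at 23) → 100 left.
Client J/T2 (22): +40 → 60 left.
Fill Client K T2 block (45 at 17) → 15 left.
Client W/T1: +15 of 40 at 16; pool empty.
Total = 30×20 + 27×35 + 25×30 + 23×30 + 22×40 + 17×45 + 16×15 = 4870.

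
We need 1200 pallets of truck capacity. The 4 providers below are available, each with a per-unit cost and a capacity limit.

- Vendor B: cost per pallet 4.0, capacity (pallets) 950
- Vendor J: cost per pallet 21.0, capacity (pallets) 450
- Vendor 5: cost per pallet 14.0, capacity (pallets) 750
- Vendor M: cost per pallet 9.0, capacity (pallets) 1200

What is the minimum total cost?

Use providers in increasing cost order.
Take 950 from Vendor B at 4.0 → need 250 more.
Vendor M at 9.0: take 250 of its 1200 → requirement met.
Vendor 5, Vendor J: unused.
Cost = 950×4.0 + 250×9.0 = 6050.

6050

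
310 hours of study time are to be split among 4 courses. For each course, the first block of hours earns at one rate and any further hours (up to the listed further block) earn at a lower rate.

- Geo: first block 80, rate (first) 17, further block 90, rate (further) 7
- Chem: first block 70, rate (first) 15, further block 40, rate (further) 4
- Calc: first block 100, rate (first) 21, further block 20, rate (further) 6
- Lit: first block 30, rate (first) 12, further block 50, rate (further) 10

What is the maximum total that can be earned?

Rank every tier by rate: Calc/tier1 21 > Geo/tier1 17 > Chem/tier1 15 > Lit/tier1 12 > Lit/tier2 10 > Geo/tier2 7 > Calc/tier2 6 > Chem/tier2 4.
Fill Calc tier1 block (100 at 21) ; 210 left.
Geo tier1 at 17: fill all 80 ; 130 left.
Fill Chem tier1 block (70 at 15) ; 60 left.
Lit/tier1 (12): +30 ; 30 left.
Lit tier2 at 10: only 30 left, fill 30.
Total = 21×100 + 17×80 + 15×70 + 12×30 + 10×30 = 5170.

5170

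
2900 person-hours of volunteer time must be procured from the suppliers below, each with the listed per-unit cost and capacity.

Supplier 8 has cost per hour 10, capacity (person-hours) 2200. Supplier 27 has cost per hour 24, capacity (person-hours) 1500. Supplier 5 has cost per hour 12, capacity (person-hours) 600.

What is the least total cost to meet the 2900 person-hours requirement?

Use suppliers in increasing cost order.
Supplier 8 at 10: take all 2200 person-hours → 700 still needed.
Supplier 5 (12): use full 600 → 100 person-hours to go.
Take 100 from Supplier 27 at 24 to finish.
Cost = 2200×10 + 600×12 + 100×24 = 31600.

31600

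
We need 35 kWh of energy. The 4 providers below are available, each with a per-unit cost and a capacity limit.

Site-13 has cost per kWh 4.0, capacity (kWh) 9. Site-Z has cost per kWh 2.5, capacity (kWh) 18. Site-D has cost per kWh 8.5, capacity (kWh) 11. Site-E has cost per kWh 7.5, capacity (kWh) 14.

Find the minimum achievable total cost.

141

Cheapest first:
Site-Z (2.5): use full 18 ; 17 kWh to go.
Take 9 from Site-13 at 4.0 ; need 8 more.
Take 8 from Site-E at 7.5 to finish.
Site-D: unused.
Cost = 18×2.5 + 9×4.0 + 8×7.5 = 141.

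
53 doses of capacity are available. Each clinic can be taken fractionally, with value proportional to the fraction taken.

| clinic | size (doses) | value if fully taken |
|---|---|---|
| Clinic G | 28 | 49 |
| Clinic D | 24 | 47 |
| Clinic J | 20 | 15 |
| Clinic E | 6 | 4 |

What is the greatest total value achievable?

Best value per unit of size first: Clinic D 47/24≈1.96, Clinic G 49/28≈1.75, Clinic J 15/20≈0.75, Clinic E 4/6≈0.667.
All 24 doses of Clinic D fit (value 47) → 29 remain.
All 28 doses of Clinic G fit (value 49) → 1 remain.
Only 1 doses remain; take 1/20 of Clinic J for value 15×1/20 = 0.75.
Total value = 96.75.

96.75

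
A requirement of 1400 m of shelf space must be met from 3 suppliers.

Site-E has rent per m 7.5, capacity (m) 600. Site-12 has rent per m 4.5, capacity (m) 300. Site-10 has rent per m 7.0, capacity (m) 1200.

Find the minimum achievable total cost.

9050

Cheapest first:
Site-12 at 4.5: take all 300 m — 1100 still needed.
Take 1100 from Site-10 at 7.0 to finish.
Site-E: unused.
Cost = 300×4.5 + 1100×7.0 = 9050.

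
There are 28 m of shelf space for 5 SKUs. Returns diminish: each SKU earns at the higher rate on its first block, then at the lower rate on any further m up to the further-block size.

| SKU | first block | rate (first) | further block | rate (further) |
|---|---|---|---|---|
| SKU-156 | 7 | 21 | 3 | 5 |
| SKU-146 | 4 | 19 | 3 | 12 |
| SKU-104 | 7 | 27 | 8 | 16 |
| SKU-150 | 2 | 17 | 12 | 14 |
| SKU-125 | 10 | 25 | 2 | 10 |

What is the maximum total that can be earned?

Rank every tier by rate: SKU-104/T1 27 > SKU-125/T1 25 > SKU-156/T1 21 > SKU-146/T1 19 > SKU-150/T1 17 > SKU-104/T2 16 > SKU-150/T2 14 > SKU-146/T2 12 > SKU-125/T2 10 > SKU-156/T2 5.
Fill SKU-104 T1 block (7 at 27) ; 21 left.
SKU-125/T1 (25): +10 ; 11 left.
SKU-156/T1 (21): +7 ; 4 left.
SKU-146 T1 at 19: fill all 4 ; 0 left.
Total = 27×7 + 25×10 + 21×7 + 19×4 = 662.

662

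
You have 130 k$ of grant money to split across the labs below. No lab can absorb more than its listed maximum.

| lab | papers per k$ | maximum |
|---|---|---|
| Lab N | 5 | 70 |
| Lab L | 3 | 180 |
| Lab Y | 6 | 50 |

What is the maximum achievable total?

680

Order the labs by papers per k$: Lab Y 6 > Lab N 5 > Lab L 3.
Give Lab Y 50 to hit its cap of 50 — 80 left.
Lab N: +70 to 70 (cap) — 10 left.
Lab L has room for 180 but only 10 remain, so it gets 10.
Total = 5×70 + 3×10 + 6×50 = 680.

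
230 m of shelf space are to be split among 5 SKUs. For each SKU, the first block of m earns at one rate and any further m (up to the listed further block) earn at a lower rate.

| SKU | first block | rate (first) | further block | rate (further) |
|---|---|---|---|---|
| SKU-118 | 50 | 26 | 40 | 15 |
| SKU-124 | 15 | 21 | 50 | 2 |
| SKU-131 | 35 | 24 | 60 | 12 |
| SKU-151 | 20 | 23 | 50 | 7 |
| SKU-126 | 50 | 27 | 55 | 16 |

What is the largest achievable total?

5220

Rank every tier by rate: SKU-126/T1 27 > SKU-118/T1 26 > SKU-131/T1 24 > SKU-151/T1 23 > SKU-124/T1 21 > SKU-126/T2 16 > SKU-118/T2 15 > SKU-131/T2 12 > SKU-151/T2 7 > SKU-124/T2 2.
SKU-126/T1 (27): +50 → 180 left.
SKU-118/T1 (26): +50 → 130 left.
SKU-131/T1 (24): +35 → 95 left.
Fill SKU-151 T1 block (20 at 23) → 75 left.
SKU-124/T1 (21): +15 → 60 left.
SKU-126/T2 (16): +55 → 5 left.
SKU-118 T2 at 15: only 5 left, fill 5.
Total = 27×50 + 26×50 + 24×35 + 23×20 + 21×15 + 16×55 + 15×5 = 5220.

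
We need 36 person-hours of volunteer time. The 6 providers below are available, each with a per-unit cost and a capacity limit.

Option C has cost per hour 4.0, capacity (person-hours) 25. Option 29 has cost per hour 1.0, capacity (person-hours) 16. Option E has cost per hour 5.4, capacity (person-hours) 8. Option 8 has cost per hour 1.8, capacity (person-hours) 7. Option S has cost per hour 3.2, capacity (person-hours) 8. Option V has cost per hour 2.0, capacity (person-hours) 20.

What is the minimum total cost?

Cheapest first:
Option 29 (1.0): use full 16 — 20 person-hours to go.
Option 8 (1.8): use full 7 — 13 person-hours to go.
Option V at 2.0: take 13 of its 20 — requirement met.
Option S, Option C, Option E: unused.
Cost = 16×1.0 + 7×1.8 + 13×2.0 = 54.6.

54.6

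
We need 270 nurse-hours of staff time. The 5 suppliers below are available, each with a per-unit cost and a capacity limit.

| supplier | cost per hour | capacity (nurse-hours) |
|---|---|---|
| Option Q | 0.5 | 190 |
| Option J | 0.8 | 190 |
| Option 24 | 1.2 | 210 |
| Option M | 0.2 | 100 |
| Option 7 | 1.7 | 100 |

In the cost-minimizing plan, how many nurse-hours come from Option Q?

Cheapest first:
Option M at 0.2: take all 100 nurse-hours ; 170 still needed.
Option Q at 0.5: take 170 of its 190 ; requirement met.
Option J, Option 24, Option 7: unused.

170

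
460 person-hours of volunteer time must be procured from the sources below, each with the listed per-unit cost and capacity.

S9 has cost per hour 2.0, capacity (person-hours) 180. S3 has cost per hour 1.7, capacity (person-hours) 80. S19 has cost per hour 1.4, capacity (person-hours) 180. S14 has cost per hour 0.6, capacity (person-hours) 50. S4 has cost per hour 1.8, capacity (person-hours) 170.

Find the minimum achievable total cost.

688

Use sources in increasing cost order.
S14 (0.6): use full 50 ; 410 person-hours to go.
S19 (1.4): use full 180 ; 230 person-hours to go.
S3 at 1.7: take all 80 person-hours ; 150 still needed.
S4 (1.8): take the remaining 150 ; done.
S9: unused.
Cost = 50×0.6 + 180×1.4 + 80×1.7 + 150×1.8 = 688.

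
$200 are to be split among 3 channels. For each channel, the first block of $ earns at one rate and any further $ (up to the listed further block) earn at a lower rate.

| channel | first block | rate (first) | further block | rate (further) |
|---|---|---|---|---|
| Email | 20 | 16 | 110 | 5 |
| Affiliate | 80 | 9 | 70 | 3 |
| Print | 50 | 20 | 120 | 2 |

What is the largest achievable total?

2290

Rank every tier by rate: Print/T1 20 > Email/T1 16 > Affiliate/T1 9 > Email/T2 5 > Affiliate/T2 3 > Print/T2 2.
Print T1 at 20: fill all 50 → 150 left.
Fill Email T1 block (20 at 16) → 130 left.
Affiliate/T1 (9): +80 → 50 left.
Email/T2: +50 of 110 at 5; pool empty.
Total = 20×50 + 16×20 + 9×80 + 5×50 = 2290.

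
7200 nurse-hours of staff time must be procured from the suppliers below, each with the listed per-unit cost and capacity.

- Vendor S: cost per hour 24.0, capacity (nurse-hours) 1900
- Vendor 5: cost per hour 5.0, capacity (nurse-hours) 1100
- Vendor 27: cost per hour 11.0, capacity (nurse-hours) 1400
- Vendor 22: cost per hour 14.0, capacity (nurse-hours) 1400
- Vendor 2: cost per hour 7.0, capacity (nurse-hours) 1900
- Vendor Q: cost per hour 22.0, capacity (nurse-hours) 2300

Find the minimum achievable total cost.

Cheapest first:
Vendor 5 (5.0): use full 1100 → 6100 nurse-hours to go.
Vendor 2 (7.0): use full 1900 → 4200 nurse-hours to go.
Take 1400 from Vendor 27 at 11.0 → need 2800 more.
Take 1400 from Vendor 22 at 14.0 → need 1400 more.
Vendor Q at 22.0: take 1400 of its 2300 → requirement met.
Vendor S: unused.
Cost = 1100×5.0 + 1900×7.0 + 1400×11.0 + 1400×14.0 + 1400×22.0 = 84600.

84600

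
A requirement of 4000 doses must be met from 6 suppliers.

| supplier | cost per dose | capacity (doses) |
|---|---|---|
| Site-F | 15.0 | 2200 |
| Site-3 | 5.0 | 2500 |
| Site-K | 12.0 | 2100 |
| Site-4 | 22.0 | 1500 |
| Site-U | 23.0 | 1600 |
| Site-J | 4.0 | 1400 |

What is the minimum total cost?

19300

Cheapest first:
Site-J (4.0): use full 1400 → 2600 doses to go.
Take 2500 from Site-3 at 5.0 → need 100 more.
Take 100 from Site-K at 12.0 to finish.
Site-F, Site-4, Site-U: unused.
Cost = 1400×4.0 + 2500×5.0 + 100×12.0 = 19300.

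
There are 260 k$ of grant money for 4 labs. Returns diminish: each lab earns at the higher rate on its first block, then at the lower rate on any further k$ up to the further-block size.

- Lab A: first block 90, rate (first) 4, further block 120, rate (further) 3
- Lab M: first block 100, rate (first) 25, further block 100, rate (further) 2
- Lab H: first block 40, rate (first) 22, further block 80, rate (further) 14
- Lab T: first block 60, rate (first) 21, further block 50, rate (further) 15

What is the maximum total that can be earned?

Rank every tier by rate: Lab M/T1 25 > Lab H/T1 22 > Lab T/T1 21 > Lab T/T2 15 > Lab H/T2 14 > Lab A/T1 4 > Lab A/T2 3 > Lab M/T2 2.
Lab M T1 at 25: fill all 100 → 160 left.
Lab H T1 at 22: fill all 40 → 120 left.
Fill Lab T T1 block (60 at 21) → 60 left.
Lab T/T2 (15): +50 → 10 left.
Lab H T2 at 14: only 10 left, fill 10.
Total = 25×100 + 22×40 + 21×60 + 15×50 + 14×10 = 5530.

5530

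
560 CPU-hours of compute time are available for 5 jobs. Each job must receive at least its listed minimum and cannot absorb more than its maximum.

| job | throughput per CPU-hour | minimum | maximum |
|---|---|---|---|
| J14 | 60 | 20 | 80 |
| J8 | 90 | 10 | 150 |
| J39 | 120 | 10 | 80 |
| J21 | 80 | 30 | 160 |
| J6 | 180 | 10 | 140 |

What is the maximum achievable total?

62900

Meeting every minimum uses 20+10+10+30+10 = 80 CPU-hours, leaving 480.
Highest throughput per CPU-hour first: J6 180 > J39 120 > J8 90 > J21 80 > J14 60.
J6: +130 to 140 (cap) — 350 left.
Give J39 70 more to hit its cap of 80 — 280 left.
J8: +140 to 150 (cap) — 140 left.
Give J21 130 more to hit its cap of 160 — 10 left.
J14: +10 (room for 60) → 30. Pool exhausted.
Total = 60×30 + 90×150 + 120×80 + 80×160 + 180×140 = 62900.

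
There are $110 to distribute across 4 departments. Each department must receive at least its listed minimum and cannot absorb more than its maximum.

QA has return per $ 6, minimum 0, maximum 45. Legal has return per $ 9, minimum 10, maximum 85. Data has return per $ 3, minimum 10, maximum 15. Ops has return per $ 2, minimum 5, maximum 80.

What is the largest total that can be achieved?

Meeting every minimum uses 0+10+10+5 = 25 $, leaving 85.
Highest return per $ first: Legal 9 > QA 6 > Data 3 > Ops 2.
Legal: +75 to 85 (cap) → 10 left.
Only 10 left; QA takes them to reach 10.
Total = 6×10 + 9×85 + 3×10 + 2×5 = 865.

865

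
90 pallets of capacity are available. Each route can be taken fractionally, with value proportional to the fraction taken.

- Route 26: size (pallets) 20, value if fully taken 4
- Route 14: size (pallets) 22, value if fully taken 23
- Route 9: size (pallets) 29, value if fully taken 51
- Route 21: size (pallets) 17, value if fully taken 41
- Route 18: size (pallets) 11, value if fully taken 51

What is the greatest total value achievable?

168.2

Rank by value-to-size ratio: Route 18 51/11≈4.64, Route 21 41/17≈2.41, Route 9 51/29≈1.76, Route 14 23/22≈1.05, Route 26 4/20≈0.2.
Route 18: take in full, 11 pallets for value 51 ; 79 left.
Route 21: take in full, 17 pallets for value 41 ; 62 left.
Take all of Route 9 (29 pallets, value 51) ; 33 pallets left.
Route 14: take in full, 22 pallets for value 23 ; 11 left.
Only 11 pallets remain; take 11/20 of Route 26 for value 4×11/20 = 2.2.
Total value = 168.2.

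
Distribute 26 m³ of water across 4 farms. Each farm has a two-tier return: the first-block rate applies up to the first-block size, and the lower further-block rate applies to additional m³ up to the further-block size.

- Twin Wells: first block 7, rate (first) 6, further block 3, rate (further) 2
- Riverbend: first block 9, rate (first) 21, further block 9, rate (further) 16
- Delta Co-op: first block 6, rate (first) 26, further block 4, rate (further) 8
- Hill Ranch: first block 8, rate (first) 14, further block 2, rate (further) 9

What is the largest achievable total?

517

Rank every tier by rate: Delta Co-op/tier1 26 > Riverbend/tier1 21 > Riverbend/tier2 16 > Hill Ranch/tier1 14 > Hill Ranch/tier2 9 > Delta Co-op/tier2 8 > Twin Wells/tier1 6 > Twin Wells/tier2 2.
Fill Delta Co-op tier1 block (6 at 26) → 20 left.
Fill Riverbend tier1 block (9 at 21) → 11 left.
Fill Riverbend tier2 block (9 at 16) → 2 left.
2 remain; put them into Hill Ranch tier1 at 14.
Total = 26×6 + 21×9 + 16×9 + 14×2 = 517.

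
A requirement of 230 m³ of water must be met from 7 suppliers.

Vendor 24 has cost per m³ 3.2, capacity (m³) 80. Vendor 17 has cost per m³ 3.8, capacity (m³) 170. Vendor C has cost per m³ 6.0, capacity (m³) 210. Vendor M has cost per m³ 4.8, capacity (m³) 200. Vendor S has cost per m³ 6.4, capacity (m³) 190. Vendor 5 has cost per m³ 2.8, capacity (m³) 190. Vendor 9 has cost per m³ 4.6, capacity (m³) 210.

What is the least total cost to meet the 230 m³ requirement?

660

Cheapest first:
Vendor 5 (2.8): use full 190 → 40 m³ to go.
Vendor 24 at 3.2: take 40 of its 80 → requirement met.
Vendor 17, Vendor 9, Vendor M, Vendor C, Vendor S: unused.
Cost = 190×2.8 + 40×3.2 = 660.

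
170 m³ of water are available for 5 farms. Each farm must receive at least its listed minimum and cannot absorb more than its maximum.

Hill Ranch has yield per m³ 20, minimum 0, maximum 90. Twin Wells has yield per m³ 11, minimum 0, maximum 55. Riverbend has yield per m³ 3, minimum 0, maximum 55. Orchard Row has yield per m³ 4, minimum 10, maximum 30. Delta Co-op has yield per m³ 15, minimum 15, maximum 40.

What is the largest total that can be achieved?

2770

Meeting every minimum uses 0+0+0+10+15 = 25 m³, leaving 145.
Rank by yield per m³: Hill Ranch 20 > Delta Co-op 15 > Twin Wells 11 > Orchard Row 4 > Riverbend 3.
Hill Ranch takes 90 more to reach its cap of 90 → 55 left.
Delta Co-op: +25 to 40 (cap) → 30 left.
Twin Wells: +30 (room for 55) → 30. Pool exhausted.
Total = 20×90 + 11×30 + 4×10 + 15×40 = 2770.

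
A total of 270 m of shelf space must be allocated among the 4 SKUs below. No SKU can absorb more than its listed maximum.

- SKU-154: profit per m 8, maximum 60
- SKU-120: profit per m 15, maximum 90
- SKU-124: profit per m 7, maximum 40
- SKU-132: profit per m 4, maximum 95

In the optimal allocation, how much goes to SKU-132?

80

Order the SKUs by profit per m: SKU-120 15 > SKU-154 8 > SKU-124 7 > SKU-132 4.
SKU-120: +90 to 90 (cap) ; 180 left.
SKU-154: +60 to 60 (cap) ; 120 left.
SKU-124 takes 40 to reach its cap of 40 ; 80 left.
SKU-132: +80 (room for 95) → 80. Pool exhausted.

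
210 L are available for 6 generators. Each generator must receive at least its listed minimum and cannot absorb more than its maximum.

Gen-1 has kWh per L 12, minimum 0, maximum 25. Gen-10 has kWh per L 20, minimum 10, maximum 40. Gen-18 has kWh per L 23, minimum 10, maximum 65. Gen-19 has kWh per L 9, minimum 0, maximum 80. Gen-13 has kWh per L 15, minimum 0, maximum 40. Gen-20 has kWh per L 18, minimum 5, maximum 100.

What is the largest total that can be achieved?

4170

Meeting every minimum uses 0+10+10+0+0+5 = 25 L, leaving 185.
Highest kWh per L first: Gen-18 23 > Gen-10 20 > Gen-20 18 > Gen-13 15 > Gen-1 12 > Gen-19 9.
Gen-18 takes 55 more to reach its cap of 65 → 130 left.
Give Gen-10 30 more to hit its cap of 40 → 100 left.
Give Gen-20 95 more to hit its cap of 100 → 5 left.
Gen-13 has room for 40 more but only 5 remain, so it gets 5.
Total = 20×40 + 23×65 + 15×5 + 18×100 = 4170.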